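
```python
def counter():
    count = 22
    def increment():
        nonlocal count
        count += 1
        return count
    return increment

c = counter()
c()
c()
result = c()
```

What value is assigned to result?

Step 1: counter() creates closure with count = 22.
Step 2: Each c() call increments count via nonlocal. After 3 calls: 22 + 3 = 25.
Step 3: result = 25

The answer is 25.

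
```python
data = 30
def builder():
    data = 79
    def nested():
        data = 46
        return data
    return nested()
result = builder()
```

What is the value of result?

Step 1: Three scopes define data: global (30), builder (79), nested (46).
Step 2: nested() has its own local data = 46, which shadows both enclosing and global.
Step 3: result = 46 (local wins in LEGB)

The answer is 46.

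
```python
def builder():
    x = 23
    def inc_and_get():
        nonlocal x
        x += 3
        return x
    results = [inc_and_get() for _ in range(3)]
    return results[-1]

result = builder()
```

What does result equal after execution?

Step 1: x = 23.
Step 2: Three calls to inc_and_get(), each adding 3.
Step 3: Last value = 23 + 3 * 3 = 32

The answer is 32.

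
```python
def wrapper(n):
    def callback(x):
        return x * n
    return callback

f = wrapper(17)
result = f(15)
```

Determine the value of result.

Step 1: wrapper(17) creates a closure capturing n = 17.
Step 2: f(15) computes 15 * 17 = 255.
Step 3: result = 255

The answer is 255.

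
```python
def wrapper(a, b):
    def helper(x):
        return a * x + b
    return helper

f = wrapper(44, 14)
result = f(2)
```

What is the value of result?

Step 1: wrapper(44, 14) captures a = 44, b = 14.
Step 2: f(2) computes 44 * 2 + 14 = 102.
Step 3: result = 102

The answer is 102.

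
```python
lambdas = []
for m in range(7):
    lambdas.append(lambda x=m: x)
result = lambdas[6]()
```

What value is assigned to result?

Step 1: Default argument x=m captures m's value at each iteration.
Step 2: lambdas[6] captured x = 6 when m was 6.
Step 3: result = 6

The answer is 6.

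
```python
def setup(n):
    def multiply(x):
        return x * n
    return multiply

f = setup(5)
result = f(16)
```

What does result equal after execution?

Step 1: setup(5) returns multiply closure with n = 5.
Step 2: f(16) computes 16 * 5 = 80.
Step 3: result = 80

The answer is 80.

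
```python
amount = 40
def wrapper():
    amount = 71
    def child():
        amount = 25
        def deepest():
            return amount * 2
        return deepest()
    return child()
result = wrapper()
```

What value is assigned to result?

Step 1: deepest() looks up amount through LEGB: not local, finds amount = 25 in enclosing child().
Step 2: Returns 25 * 2 = 50.
Step 3: result = 50

The answer is 50.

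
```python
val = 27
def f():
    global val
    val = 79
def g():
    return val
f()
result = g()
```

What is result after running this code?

Step 1: val = 27.
Step 2: f() sets global val = 79.
Step 3: g() reads global val = 79. result = 79

The answer is 79.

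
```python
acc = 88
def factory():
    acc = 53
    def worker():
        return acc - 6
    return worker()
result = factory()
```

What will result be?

Step 1: factory() shadows global acc with acc = 53.
Step 2: worker() finds acc = 53 in enclosing scope, computes 53 - 6 = 47.
Step 3: result = 47

The answer is 47.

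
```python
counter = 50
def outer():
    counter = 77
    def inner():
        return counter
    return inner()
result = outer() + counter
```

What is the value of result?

Step 1: Global counter = 50. outer() shadows with counter = 77.
Step 2: inner() returns enclosing counter = 77. outer() = 77.
Step 3: result = 77 + global counter (50) = 127

The answer is 127.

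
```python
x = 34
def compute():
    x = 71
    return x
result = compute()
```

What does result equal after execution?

Step 1: Global x = 34.
Step 2: compute() creates local x = 71, shadowing the global.
Step 3: Returns local x = 71. result = 71

The answer is 71.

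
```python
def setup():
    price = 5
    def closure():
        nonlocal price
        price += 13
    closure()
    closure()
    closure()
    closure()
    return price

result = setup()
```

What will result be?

Step 1: price starts at 5.
Step 2: closure() is called 4 times, each adding 13.
Step 3: price = 5 + 13 * 4 = 57

The answer is 57.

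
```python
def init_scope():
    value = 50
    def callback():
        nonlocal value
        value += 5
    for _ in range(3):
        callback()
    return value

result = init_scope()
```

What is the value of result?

Step 1: value = 50.
Step 2: callback() is called 3 times in a loop, each adding 5 via nonlocal.
Step 3: value = 50 + 5 * 3 = 65

The answer is 65.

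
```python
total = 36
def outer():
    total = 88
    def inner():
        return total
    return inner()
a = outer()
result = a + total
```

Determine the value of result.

Step 1: outer() has local total = 88. inner() reads from enclosing.
Step 2: outer() returns 88. Global total = 36 unchanged.
Step 3: result = 88 + 36 = 124

The answer is 124.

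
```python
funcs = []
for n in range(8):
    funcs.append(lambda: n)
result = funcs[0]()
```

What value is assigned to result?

Step 1: The loop creates 8 lambdas, all referencing the same variable n.
Step 2: After the loop, n = 7 (final value).
Step 3: funcs[0]() looks up n at call time and finds 7. This is the late binding gotcha. result = 7

The answer is 7.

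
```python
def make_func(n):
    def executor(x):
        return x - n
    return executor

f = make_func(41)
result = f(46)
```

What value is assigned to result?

Step 1: make_func(41) creates a closure capturing n = 41.
Step 2: f(46) computes 46 - 41 = 5.
Step 3: result = 5

The answer is 5.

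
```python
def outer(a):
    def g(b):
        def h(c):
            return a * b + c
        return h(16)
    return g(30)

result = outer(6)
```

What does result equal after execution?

Step 1: a = 6, b = 30, c = 16.
Step 2: h() computes a * b + c = 6 * 30 + 16 = 196.
Step 3: result = 196

The answer is 196.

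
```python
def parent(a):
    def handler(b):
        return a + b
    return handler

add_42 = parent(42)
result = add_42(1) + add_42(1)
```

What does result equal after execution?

Step 1: add_42 captures a = 42.
Step 2: add_42(1) = 42 + 1 = 43, called twice.
Step 3: result = 43 + 43 = 86

The answer is 86.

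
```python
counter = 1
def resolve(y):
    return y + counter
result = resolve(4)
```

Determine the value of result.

Step 1: counter = 1 is defined globally.
Step 2: resolve(4) uses parameter y = 4 and looks up counter from global scope = 1.
Step 3: result = 4 + 1 = 5

The answer is 5.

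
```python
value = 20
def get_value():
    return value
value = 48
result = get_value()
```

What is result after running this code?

Step 1: value is first set to 20, then reassigned to 48.
Step 2: get_value() is called after the reassignment, so it looks up the current global value = 48.
Step 3: result = 48

The answer is 48.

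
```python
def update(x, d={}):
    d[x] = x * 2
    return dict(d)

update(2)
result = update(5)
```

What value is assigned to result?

Step 1: Mutable default dict is shared across calls.
Step 2: First call adds 2: 4. Second call adds 5: 10.
Step 3: result = {2: 4, 5: 10}

The answer is {2: 4, 5: 10}.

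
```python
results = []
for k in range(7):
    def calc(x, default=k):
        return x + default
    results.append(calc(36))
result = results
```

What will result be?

Step 1: Default argument default=k is evaluated at function definition time.
Step 2: Each iteration creates calc with default = current k value.
Step 3: calc(36) returns 36 + default. results = [36, 37, 38, 39, 40, 41, 42]

The answer is [36, 37, 38, 39, 40, 41, 42].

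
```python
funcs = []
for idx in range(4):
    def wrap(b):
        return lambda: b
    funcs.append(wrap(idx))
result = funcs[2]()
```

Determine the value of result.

Step 1: wrap(idx) creates a new scope capturing b = idx at call time.
Step 2: funcs[2] = wrap(2), so its lambda captures b = 2.
Step 3: result = 2 (closure factory fixes late binding)

The answer is 2.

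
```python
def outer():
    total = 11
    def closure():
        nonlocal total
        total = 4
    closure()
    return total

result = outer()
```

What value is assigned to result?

Step 1: outer() sets total = 11.
Step 2: closure() uses nonlocal to reassign total = 4.
Step 3: result = 4

The answer is 4.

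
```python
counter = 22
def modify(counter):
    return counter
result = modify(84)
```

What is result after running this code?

Step 1: Global counter = 22.
Step 2: modify(84) takes parameter counter = 84, which shadows the global.
Step 3: result = 84

The answer is 84.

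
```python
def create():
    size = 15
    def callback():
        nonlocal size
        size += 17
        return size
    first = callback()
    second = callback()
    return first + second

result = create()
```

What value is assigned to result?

Step 1: size starts at 15.
Step 2: First call: size = 15 + 17 = 32, returns 32.
Step 3: Second call: size = 32 + 17 = 49, returns 49.
Step 4: result = 32 + 49 = 81

The answer is 81.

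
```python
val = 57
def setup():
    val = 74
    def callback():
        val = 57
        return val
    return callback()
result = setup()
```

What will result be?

Step 1: Three scopes define val: global (57), setup (74), callback (57).
Step 2: callback() has its own local val = 57, which shadows both enclosing and global.
Step 3: result = 57 (local wins in LEGB)

The answer is 57.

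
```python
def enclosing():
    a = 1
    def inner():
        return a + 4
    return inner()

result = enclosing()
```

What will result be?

Step 1: enclosing() defines a = 1.
Step 2: inner() reads a = 1 from enclosing scope, returns 1 + 4 = 5.
Step 3: result = 5

The answer is 5.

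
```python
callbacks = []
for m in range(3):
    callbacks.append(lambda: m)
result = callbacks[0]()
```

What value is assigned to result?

Step 1: The loop creates 3 lambdas, all referencing the same variable m.
Step 2: After the loop, m = 2 (final value).
Step 3: callbacks[0]() looks up m at call time and finds 2. This is the late binding gotcha. result = 2

The answer is 2.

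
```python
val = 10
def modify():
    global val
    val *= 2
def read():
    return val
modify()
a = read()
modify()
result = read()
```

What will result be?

Step 1: val = 10.
Step 2: First modify(): val = 10 * 2 = 20.
Step 3: Second modify(): val = 20 * 2 = 40.
Step 4: read() returns 40

The answer is 40.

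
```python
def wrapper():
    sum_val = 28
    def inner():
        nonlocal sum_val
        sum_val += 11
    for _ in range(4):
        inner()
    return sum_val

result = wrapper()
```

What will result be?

Step 1: sum_val = 28.
Step 2: inner() is called 4 times in a loop, each adding 11 via nonlocal.
Step 3: sum_val = 28 + 11 * 4 = 72

The answer is 72.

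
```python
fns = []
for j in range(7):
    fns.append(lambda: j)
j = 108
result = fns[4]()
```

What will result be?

Step 1: Lambdas capture the variable j by reference, not by value.
Step 2: After the loop, j is reassigned to 108.
Step 3: fns[4]() looks up the current j = 108. result = 108

The answer is 108.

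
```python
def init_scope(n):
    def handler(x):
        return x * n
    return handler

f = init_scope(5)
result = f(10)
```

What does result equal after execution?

Step 1: init_scope(5) creates a closure capturing n = 5.
Step 2: f(10) computes 10 * 5 = 50.
Step 3: result = 50

The answer is 50.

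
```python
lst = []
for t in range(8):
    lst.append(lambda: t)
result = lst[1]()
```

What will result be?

Step 1: The loop creates 8 lambdas, all referencing the same variable t.
Step 2: After the loop, t = 7 (final value).
Step 3: lst[1]() looks up t at call time and finds 7. This is the late binding gotcha. result = 7

The answer is 7.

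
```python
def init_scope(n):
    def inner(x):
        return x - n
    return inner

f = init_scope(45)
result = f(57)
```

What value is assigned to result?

Step 1: init_scope(45) creates a closure capturing n = 45.
Step 2: f(57) computes 57 - 45 = 12.
Step 3: result = 12

The answer is 12.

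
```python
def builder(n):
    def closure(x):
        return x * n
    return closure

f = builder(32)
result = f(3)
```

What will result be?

Step 1: builder(32) creates a closure capturing n = 32.
Step 2: f(3) computes 3 * 32 = 96.
Step 3: result = 96

The answer is 96.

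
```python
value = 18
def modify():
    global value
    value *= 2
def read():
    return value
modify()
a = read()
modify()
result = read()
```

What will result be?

Step 1: value = 18.
Step 2: First modify(): value = 18 * 2 = 36.
Step 3: Second modify(): value = 36 * 2 = 72.
Step 4: read() returns 72

The answer is 72.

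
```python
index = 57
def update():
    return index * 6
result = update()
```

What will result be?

Step 1: index = 57 is defined globally.
Step 2: update() looks up index from global scope = 57, then computes 57 * 6 = 342.
Step 3: result = 342

The answer is 342.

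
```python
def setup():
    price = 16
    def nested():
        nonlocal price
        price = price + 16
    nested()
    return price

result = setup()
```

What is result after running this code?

Step 1: setup() sets price = 16.
Step 2: nested() uses nonlocal to modify price in setup's scope: price = 16 + 16 = 32.
Step 3: setup() returns the modified price = 32

The answer is 32.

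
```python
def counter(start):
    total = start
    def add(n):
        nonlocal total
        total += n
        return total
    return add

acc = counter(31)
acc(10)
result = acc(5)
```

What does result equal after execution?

Step 1: counter(31) creates closure with total = 31.
Step 2: First acc(10): total = 31 + 10 = 41.
Step 3: Second acc(5): total = 41 + 5 = 46. result = 46

The answer is 46.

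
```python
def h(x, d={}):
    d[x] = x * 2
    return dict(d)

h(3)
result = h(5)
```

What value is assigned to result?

Step 1: Mutable default dict is shared across calls.
Step 2: First call adds 3: 6. Second call adds 5: 10.
Step 3: result = {3: 6, 5: 10}

The answer is {3: 6, 5: 10}.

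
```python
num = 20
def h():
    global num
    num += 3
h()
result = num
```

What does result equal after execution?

Step 1: num = 20 globally.
Step 2: h() modifies global num: num += 3 = 23.
Step 3: result = 23

The answer is 23.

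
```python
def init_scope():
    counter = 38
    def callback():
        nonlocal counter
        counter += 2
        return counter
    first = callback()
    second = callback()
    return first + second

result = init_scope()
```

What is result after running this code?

Step 1: counter starts at 38.
Step 2: First call: counter = 38 + 2 = 40, returns 40.
Step 3: Second call: counter = 40 + 2 = 42, returns 42.
Step 4: result = 40 + 42 = 82

The answer is 82.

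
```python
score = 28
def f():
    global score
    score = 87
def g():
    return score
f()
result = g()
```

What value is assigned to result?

Step 1: score = 28.
Step 2: f() sets global score = 87.
Step 3: g() reads global score = 87. result = 87

The answer is 87.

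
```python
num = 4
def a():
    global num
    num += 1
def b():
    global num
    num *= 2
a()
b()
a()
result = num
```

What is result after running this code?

Step 1: num = 4.
Step 2: a(): num = 4 + 1 = 5.
Step 3: b(): num = 5 * 2 = 10.
Step 4: a(): num = 10 + 1 = 11

The answer is 11.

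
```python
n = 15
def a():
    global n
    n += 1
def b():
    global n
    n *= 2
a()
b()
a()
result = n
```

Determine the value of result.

Step 1: n = 15.
Step 2: a(): n = 15 + 1 = 16.
Step 3: b(): n = 16 * 2 = 32.
Step 4: a(): n = 32 + 1 = 33

The answer is 33.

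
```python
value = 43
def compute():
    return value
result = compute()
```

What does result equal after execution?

Step 1: value = 43 is defined in the global scope.
Step 2: compute() looks up value. No local value exists, so Python checks the global scope via LEGB rule and finds value = 43.
Step 3: result = 43

The answer is 43.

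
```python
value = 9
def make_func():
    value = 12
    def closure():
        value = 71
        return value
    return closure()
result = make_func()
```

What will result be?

Step 1: Three scopes define value: global (9), make_func (12), closure (71).
Step 2: closure() has its own local value = 71, which shadows both enclosing and global.
Step 3: result = 71 (local wins in LEGB)

The answer is 71.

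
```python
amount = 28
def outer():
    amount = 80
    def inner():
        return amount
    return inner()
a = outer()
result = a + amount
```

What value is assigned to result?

Step 1: outer() has local amount = 80. inner() reads from enclosing.
Step 2: outer() returns 80. Global amount = 28 unchanged.
Step 3: result = 80 + 28 = 108

The answer is 108.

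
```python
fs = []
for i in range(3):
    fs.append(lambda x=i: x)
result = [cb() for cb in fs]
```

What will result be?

Step 1: Default arg x=i captures i at each iteration.
Step 2: Each lambda has its own default: 0, 1, ..., 2.
Step 3: result = [0, 1, 2]

The answer is [0, 1, 2].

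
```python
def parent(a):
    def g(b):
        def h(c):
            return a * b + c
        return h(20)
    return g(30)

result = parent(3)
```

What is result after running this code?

Step 1: a = 3, b = 30, c = 20.
Step 2: h() computes a * b + c = 3 * 30 + 20 = 110.
Step 3: result = 110

The answer is 110.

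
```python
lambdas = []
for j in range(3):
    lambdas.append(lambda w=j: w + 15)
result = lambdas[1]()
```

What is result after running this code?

Step 1: Default argument w=j captures j's value at definition time.
Step 2: lambdas[1] was defined when j = 1, so w defaults to 1.
Step 3: result = 1 + 15 = 16 (default arg fixes the late binding issue)

The answer is 16.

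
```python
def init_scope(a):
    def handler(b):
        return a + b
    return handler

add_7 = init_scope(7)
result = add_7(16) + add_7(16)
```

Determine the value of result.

Step 1: add_7 captures a = 7.
Step 2: add_7(16) = 7 + 16 = 23, called twice.
Step 3: result = 23 + 23 = 46

The answer is 46.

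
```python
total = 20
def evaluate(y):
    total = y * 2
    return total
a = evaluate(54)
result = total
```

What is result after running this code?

Step 1: Global total = 20.
Step 2: evaluate(54) creates local total = 54 * 2 = 108.
Step 3: Global total unchanged because no global keyword. result = 20

The answer is 20.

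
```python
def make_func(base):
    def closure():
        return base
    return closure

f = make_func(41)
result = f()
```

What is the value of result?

Step 1: make_func(41) creates closure capturing base = 41.
Step 2: f() returns the captured base = 41.
Step 3: result = 41

The answer is 41.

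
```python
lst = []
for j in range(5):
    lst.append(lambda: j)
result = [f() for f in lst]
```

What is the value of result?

Step 1: All 5 lambdas share the same variable j.
Step 2: After the loop, j = 4.
Step 3: Each call returns 4. result = [4, 4, 4, 4, 4]

The answer is [4, 4, 4, 4, 4].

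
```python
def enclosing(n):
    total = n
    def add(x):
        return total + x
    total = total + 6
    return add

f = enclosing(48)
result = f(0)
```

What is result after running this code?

Step 1: enclosing(48) sets total = 48, then total = 48 + 6 = 54.
Step 2: Closures capture by reference, so add sees total = 54.
Step 3: f(0) returns 54 + 0 = 54

The answer is 54.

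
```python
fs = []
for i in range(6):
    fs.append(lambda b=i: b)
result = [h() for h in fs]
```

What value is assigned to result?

Step 1: Default arg b=i captures i at each iteration.
Step 2: Each lambda has its own default: 0, 1, ..., 5.
Step 3: result = [0, 1, 2, 3, 4, 5]

The answer is [0, 1, 2, 3, 4, 5].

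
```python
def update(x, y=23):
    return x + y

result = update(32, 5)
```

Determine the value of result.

Step 1: update(32, 5) overrides default y with 5.
Step 2: Returns 32 + 5 = 37.
Step 3: result = 37

The answer is 37.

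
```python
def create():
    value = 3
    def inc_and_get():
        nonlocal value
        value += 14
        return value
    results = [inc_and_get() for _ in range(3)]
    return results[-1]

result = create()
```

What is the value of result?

Step 1: value = 3.
Step 2: Three calls to inc_and_get(), each adding 14.
Step 3: Last value = 3 + 14 * 3 = 45

The answer is 45.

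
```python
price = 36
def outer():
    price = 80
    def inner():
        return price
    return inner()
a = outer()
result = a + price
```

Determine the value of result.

Step 1: outer() has local price = 80. inner() reads from enclosing.
Step 2: outer() returns 80. Global price = 36 unchanged.
Step 3: result = 80 + 36 = 116

The answer is 116.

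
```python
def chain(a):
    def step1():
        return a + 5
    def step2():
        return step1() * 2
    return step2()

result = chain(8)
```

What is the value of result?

Step 1: chain(8) captures a = 8.
Step 2: step2() calls step1() which returns 8 + 5 = 13.
Step 3: step2() returns 13 * 2 = 26

The answer is 26.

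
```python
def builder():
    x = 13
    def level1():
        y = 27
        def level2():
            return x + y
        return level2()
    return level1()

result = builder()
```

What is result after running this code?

Step 1: x = 13 in builder. y = 27 in level1.
Step 2: level2() reads x = 13 and y = 27 from enclosing scopes.
Step 3: result = 13 + 27 = 40

The answer is 40.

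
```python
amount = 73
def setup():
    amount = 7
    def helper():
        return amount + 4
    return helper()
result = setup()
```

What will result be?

Step 1: setup() shadows global amount with amount = 7.
Step 2: helper() finds amount = 7 in enclosing scope, computes 7 + 4 = 11.
Step 3: result = 11

The answer is 11.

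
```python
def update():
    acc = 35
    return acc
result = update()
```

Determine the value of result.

Step 1: update() defines acc = 35 in its local scope.
Step 2: return acc finds the local variable acc = 35.
Step 3: result = 35

The answer is 35.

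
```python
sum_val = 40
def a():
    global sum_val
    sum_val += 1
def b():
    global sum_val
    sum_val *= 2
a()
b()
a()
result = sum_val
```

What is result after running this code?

Step 1: sum_val = 40.
Step 2: a(): sum_val = 40 + 1 = 41.
Step 3: b(): sum_val = 41 * 2 = 82.
Step 4: a(): sum_val = 82 + 1 = 83

The answer is 83.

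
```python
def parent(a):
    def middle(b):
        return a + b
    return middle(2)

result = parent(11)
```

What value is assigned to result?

Step 1: parent(11) passes a = 11.
Step 2: middle(2) has b = 2, reads a = 11 from enclosing.
Step 3: result = 11 + 2 = 13

The answer is 13.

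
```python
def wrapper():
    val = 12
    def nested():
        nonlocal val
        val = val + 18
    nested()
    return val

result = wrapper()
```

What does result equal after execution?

Step 1: wrapper() sets val = 12.
Step 2: nested() uses nonlocal to modify val in wrapper's scope: val = 12 + 18 = 30.
Step 3: wrapper() returns the modified val = 30

The answer is 30.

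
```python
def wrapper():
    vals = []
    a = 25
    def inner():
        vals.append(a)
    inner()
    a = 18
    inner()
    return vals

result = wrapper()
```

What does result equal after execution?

Step 1: a = 25. inner() appends current a to vals.
Step 2: First inner(): appends 25. Then a = 18.
Step 3: Second inner(): appends 18 (closure sees updated a). result = [25, 18]

The answer is [25, 18].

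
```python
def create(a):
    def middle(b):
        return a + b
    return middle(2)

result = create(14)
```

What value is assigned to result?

Step 1: create(14) passes a = 14.
Step 2: middle(2) has b = 2, reads a = 14 from enclosing.
Step 3: result = 14 + 2 = 16

The answer is 16.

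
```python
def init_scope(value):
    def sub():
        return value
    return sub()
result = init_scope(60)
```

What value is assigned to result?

Step 1: init_scope(60) binds parameter value = 60.
Step 2: sub() looks up value in enclosing scope and finds the parameter value = 60.
Step 3: result = 60

The answer is 60.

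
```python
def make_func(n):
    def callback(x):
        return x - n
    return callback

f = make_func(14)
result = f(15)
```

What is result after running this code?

Step 1: make_func(14) creates a closure capturing n = 14.
Step 2: f(15) computes 15 - 14 = 1.
Step 3: result = 1

The answer is 1.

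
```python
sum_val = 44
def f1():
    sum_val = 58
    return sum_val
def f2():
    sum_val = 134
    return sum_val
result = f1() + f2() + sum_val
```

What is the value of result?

Step 1: Each function shadows global sum_val with its own local.
Step 2: f1() returns 58, f2() returns 134.
Step 3: Global sum_val = 44 is unchanged. result = 58 + 134 + 44 = 236

The answer is 236.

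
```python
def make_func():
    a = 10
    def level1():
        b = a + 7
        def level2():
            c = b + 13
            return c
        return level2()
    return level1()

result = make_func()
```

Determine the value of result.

Step 1: a = 10. b = a + 7 = 17.
Step 2: c = b + 13 = 17 + 13 = 30.
Step 3: result = 30

The answer is 30.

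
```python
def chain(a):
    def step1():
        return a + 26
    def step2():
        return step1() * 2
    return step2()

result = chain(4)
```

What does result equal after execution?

Step 1: chain(4) captures a = 4.
Step 2: step2() calls step1() which returns 4 + 26 = 30.
Step 3: step2() returns 30 * 2 = 60

The answer is 60.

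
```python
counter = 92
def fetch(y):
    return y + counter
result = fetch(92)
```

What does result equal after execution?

Step 1: counter = 92 is defined globally.
Step 2: fetch(92) uses parameter y = 92 and looks up counter from global scope = 92.
Step 3: result = 92 + 92 = 184

The answer is 184.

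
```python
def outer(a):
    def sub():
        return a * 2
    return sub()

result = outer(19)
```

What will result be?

Step 1: outer(19) binds parameter a = 19.
Step 2: sub() accesses a = 19 from enclosing scope.
Step 3: result = 19 * 2 = 38

The answer is 38.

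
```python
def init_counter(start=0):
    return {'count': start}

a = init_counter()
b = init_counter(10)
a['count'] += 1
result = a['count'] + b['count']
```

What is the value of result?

Step 1: init_counter() returns a new dict each call (immutable default 0).
Step 2: a = {'count': 0}, b = {'count': 10}.
Step 3: a['count'] += 1 = 1. result = 1 + 10 = 11

The answer is 11.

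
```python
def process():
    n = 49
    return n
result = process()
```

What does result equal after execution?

Step 1: process() defines n = 49 in its local scope.
Step 2: return n finds the local variable n = 49.
Step 3: result = 49

The answer is 49.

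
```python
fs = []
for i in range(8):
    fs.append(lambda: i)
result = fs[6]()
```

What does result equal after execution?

Step 1: The loop creates 8 lambdas, all referencing the same variable i.
Step 2: After the loop, i = 7 (final value).
Step 3: fs[6]() looks up i at call time and finds 7. This is the late binding gotcha. result = 7

The answer is 7.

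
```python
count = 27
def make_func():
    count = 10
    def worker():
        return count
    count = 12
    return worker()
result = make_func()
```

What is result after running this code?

Step 1: make_func() sets count = 10, then later count = 12.
Step 2: worker() is called after count is reassigned to 12. Closures capture variables by reference, not by value.
Step 3: result = 12

The answer is 12.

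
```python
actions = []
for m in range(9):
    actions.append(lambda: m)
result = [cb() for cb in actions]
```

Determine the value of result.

Step 1: All 9 lambdas share the same variable m.
Step 2: After the loop, m = 8.
Step 3: Each call returns 8. result = [8, 8, 8, 8, 8, 8, 8, 8, 8]

The answer is [8, 8, 8, 8, 8, 8, 8, 8, 8].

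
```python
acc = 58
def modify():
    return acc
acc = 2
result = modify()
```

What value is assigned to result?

Step 1: acc is first set to 58, then reassigned to 2.
Step 2: modify() is called after the reassignment, so it looks up the current global acc = 2.
Step 3: result = 2

The answer is 2.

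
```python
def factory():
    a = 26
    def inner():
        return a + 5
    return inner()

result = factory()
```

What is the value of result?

Step 1: factory() defines a = 26.
Step 2: inner() reads a = 26 from enclosing scope, returns 26 + 5 = 31.
Step 3: result = 31

The answer is 31.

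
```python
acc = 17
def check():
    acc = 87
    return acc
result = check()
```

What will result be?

Step 1: Global acc = 17.
Step 2: check() creates local acc = 87, shadowing the global.
Step 3: Returns local acc = 87. result = 87

The answer is 87.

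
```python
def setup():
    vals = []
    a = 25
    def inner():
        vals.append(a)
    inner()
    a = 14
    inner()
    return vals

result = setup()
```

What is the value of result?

Step 1: a = 25. inner() appends current a to vals.
Step 2: First inner(): appends 25. Then a = 14.
Step 3: Second inner(): appends 14 (closure sees updated a). result = [25, 14]

The answer is [25, 14].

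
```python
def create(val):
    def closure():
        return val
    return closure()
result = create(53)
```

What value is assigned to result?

Step 1: create(53) binds parameter val = 53.
Step 2: closure() looks up val in enclosing scope and finds the parameter val = 53.
Step 3: result = 53

The answer is 53.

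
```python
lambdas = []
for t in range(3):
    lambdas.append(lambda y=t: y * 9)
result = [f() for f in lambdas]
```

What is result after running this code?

Step 1: Default arg y=t captures t at each iteration.
Step 2: lambdas[k] has y defaulting to k, returns k * 9.
Step 3: result = [0, 9, 18]

The answer is [0, 9, 18].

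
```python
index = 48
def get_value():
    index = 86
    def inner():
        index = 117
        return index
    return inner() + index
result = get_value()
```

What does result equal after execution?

Step 1: get_value() has local index = 86. inner() has local index = 117.
Step 2: inner() returns its local index = 117.
Step 3: get_value() returns 117 + its own index (86) = 203

The answer is 203.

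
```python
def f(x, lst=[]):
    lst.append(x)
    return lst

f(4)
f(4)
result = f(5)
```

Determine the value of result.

Step 1: Mutable default argument gotcha! The list [] is created once.
Step 2: Each call appends to the SAME list: [4], [4, 4], [4, 4, 5].
Step 3: result = [4, 4, 5]

The answer is [4, 4, 5].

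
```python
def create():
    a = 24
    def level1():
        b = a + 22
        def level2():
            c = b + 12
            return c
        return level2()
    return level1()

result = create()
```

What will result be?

Step 1: a = 24. b = a + 22 = 46.
Step 2: c = b + 12 = 46 + 12 = 58.
Step 3: result = 58

The answer is 58.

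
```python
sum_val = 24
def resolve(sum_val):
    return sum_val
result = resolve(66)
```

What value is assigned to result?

Step 1: Global sum_val = 24.
Step 2: resolve(66) takes parameter sum_val = 66, which shadows the global.
Step 3: result = 66

The answer is 66.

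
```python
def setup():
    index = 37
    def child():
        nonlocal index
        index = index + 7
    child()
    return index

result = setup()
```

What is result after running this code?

Step 1: setup() sets index = 37.
Step 2: child() uses nonlocal to modify index in setup's scope: index = 37 + 7 = 44.
Step 3: setup() returns the modified index = 44

The answer is 44.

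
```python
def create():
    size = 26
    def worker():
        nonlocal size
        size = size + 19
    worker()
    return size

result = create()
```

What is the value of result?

Step 1: create() sets size = 26.
Step 2: worker() uses nonlocal to modify size in create's scope: size = 26 + 19 = 45.
Step 3: create() returns the modified size = 45

The answer is 45.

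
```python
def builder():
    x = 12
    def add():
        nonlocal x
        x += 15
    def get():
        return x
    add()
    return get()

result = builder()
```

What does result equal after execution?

Step 1: x = 12. add() modifies it via nonlocal, get() reads it.
Step 2: add() makes x = 12 + 15 = 27.
Step 3: get() returns 27. result = 27

The answer is 27.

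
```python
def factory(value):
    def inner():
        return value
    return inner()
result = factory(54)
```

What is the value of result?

Step 1: factory(54) binds parameter value = 54.
Step 2: inner() looks up value in enclosing scope and finds the parameter value = 54.
Step 3: result = 54

The answer is 54.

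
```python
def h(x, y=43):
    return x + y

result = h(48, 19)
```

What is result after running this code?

Step 1: h(48, 19) overrides default y with 19.
Step 2: Returns 48 + 19 = 67.
Step 3: result = 67

The answer is 67.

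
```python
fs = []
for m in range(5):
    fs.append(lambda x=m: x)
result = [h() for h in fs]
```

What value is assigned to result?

Step 1: Default arg x=m captures m at each iteration.
Step 2: Each lambda has its own default: 0, 1, ..., 4.
Step 3: result = [0, 1, 2, 3, 4]

The answer is [0, 1, 2, 3, 4].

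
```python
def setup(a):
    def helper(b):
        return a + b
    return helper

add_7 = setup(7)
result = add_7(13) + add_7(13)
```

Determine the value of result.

Step 1: add_7 captures a = 7.
Step 2: add_7(13) = 7 + 13 = 20, called twice.
Step 3: result = 20 + 20 = 40

The answer is 40.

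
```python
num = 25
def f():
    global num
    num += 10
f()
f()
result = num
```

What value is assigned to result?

Step 1: num = 25.
Step 2: First f(): num = 25 + 10 = 35.
Step 3: Second f(): num = 35 + 10 = 45. result = 45

The answer is 45.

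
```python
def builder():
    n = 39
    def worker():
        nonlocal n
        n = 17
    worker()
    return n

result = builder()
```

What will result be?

Step 1: builder() sets n = 39.
Step 2: worker() uses nonlocal to reassign n = 17.
Step 3: result = 17

The answer is 17.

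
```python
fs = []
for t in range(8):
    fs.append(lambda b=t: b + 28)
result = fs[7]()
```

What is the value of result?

Step 1: Default argument b=t captures t's value at definition time.
Step 2: fs[7] was defined when t = 7, so b defaults to 7.
Step 3: result = 7 + 28 = 35 (default arg fixes the late binding issue)

The answer is 35.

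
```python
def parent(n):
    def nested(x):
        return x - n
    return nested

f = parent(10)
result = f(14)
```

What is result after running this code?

Step 1: parent(10) creates a closure capturing n = 10.
Step 2: f(14) computes 14 - 10 = 4.
Step 3: result = 4

The answer is 4.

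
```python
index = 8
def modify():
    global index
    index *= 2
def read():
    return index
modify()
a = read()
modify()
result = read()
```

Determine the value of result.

Step 1: index = 8.
Step 2: First modify(): index = 8 * 2 = 16.
Step 3: Second modify(): index = 16 * 2 = 32.
Step 4: read() returns 32

The answer is 32.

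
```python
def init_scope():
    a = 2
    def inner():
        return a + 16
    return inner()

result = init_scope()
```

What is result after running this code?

Step 1: init_scope() defines a = 2.
Step 2: inner() reads a = 2 from enclosing scope, returns 2 + 16 = 18.
Step 3: result = 18

The answer is 18.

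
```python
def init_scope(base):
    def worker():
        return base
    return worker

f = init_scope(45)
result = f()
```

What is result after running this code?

Step 1: init_scope(45) creates closure capturing base = 45.
Step 2: f() returns the captured base = 45.
Step 3: result = 45

The answer is 45.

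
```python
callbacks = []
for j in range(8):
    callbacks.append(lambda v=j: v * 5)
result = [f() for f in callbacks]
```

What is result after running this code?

Step 1: Default arg v=j captures j at each iteration.
Step 2: callbacks[k] has v defaulting to k, returns k * 5.
Step 3: result = [0, 5, 10, 15, 20, 25, 30, 35]

The answer is [0, 5, 10, 15, 20, 25, 30, 35].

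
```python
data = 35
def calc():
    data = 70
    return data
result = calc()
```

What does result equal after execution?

Step 1: Global data = 35.
Step 2: calc() creates local data = 70, shadowing the global.
Step 3: Returns local data = 70. result = 70

The answer is 70.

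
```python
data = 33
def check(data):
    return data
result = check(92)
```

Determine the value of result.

Step 1: Global data = 33.
Step 2: check(92) takes parameter data = 92, which shadows the global.
Step 3: result = 92

The answer is 92.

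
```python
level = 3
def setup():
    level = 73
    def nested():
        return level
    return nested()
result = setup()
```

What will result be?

Step 1: level = 3 globally, but setup() defines level = 73 locally.
Step 2: nested() looks up level. Not in local scope, so checks enclosing scope (setup) and finds level = 73.
Step 3: result = 73

The answer is 73.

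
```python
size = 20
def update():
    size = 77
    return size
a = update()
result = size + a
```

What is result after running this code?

Step 1: Global size = 20. update() returns local size = 77.
Step 2: a = 77. Global size still = 20.
Step 3: result = 20 + 77 = 97

The answer is 97.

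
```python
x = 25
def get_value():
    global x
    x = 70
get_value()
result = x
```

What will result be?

Step 1: x = 25 globally.
Step 2: get_value() declares global x and sets it to 70.
Step 3: After get_value(), global x = 70. result = 70

The answer is 70.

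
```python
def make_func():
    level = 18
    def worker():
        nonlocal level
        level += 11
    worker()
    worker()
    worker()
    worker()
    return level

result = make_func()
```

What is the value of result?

Step 1: level starts at 18.
Step 2: worker() is called 4 times, each adding 11.
Step 3: level = 18 + 11 * 4 = 62

The answer is 62.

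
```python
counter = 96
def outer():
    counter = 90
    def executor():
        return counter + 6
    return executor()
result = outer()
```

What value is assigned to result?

Step 1: outer() shadows global counter with counter = 90.
Step 2: executor() finds counter = 90 in enclosing scope, computes 90 + 6 = 96.
Step 3: result = 96

The answer is 96.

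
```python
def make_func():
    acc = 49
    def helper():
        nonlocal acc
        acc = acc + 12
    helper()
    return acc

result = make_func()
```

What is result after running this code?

Step 1: make_func() sets acc = 49.
Step 2: helper() uses nonlocal to modify acc in make_func's scope: acc = 49 + 12 = 61.
Step 3: make_func() returns the modified acc = 61

The answer is 61.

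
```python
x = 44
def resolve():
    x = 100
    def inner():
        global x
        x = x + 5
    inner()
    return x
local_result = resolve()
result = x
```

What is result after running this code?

Step 1: Global x = 44. resolve() creates local x = 100.
Step 2: inner() declares global x and adds 5: global x = 44 + 5 = 49.
Step 3: resolve() returns its local x = 100 (unaffected by inner).
Step 4: result = global x = 49

The answer is 49.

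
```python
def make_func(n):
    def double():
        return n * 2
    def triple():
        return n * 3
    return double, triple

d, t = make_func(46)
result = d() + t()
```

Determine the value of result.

Step 1: Both closures capture the same n = 46.
Step 2: d() = 46 * 2 = 92, t() = 46 * 3 = 138.
Step 3: result = 92 + 138 = 230

The answer is 230.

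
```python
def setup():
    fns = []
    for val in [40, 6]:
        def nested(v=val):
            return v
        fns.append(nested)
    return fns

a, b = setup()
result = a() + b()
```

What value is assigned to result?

Step 1: Default argument v=val captures val at each iteration.
Step 2: a() returns 40 (captured at first iteration), b() returns 6 (captured at second).
Step 3: result = 40 + 6 = 46

The answer is 46.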